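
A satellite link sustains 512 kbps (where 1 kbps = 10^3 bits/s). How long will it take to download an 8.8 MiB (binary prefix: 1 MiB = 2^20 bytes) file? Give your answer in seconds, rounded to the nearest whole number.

144 seconds

8.8 MiB = 9,227,468.8 bytes = 73,819,750.4 bits
512 kbps = 512,000 bits/s
time = 73,819,750.4 / 512,000 = 144 s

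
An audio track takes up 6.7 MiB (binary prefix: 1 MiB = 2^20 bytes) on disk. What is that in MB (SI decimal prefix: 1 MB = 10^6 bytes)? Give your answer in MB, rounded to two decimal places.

6.7 MiB = 6.7 × 2^20 bytes = 7,025,459.2 bytes
1 MB = 1,000,000 bytes
7,025,459.2 / 1,000,000 = 7.03 MB

7.03 MB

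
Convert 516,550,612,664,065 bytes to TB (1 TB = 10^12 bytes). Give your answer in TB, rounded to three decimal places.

516.551 TB

516,550,612,664,065 bytes given.
1 TB = 1,000,000,000,000 bytes
516,550,612,664,065 / 1,000,000,000,000 = 516.551 TB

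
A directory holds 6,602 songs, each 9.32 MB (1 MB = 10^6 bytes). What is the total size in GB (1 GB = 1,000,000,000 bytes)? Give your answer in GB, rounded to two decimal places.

Total = 6,602 × 9.32 MB = 61530.64 MB
= 61530.64 × 1,000,000 bytes = 61,530,640,000 bytes
1 GB = 1,000,000,000 bytes
61,530,640,000 / 1,000,000,000 = 61.53 GB

61.53 GB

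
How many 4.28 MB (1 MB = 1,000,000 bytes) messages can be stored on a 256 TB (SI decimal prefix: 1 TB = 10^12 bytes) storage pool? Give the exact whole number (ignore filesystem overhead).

Capacity: 256 TB = 256,000,000,000,000 bytes
Per item: 4.28 MB = 4,280,000 bytes
⌊256,000,000,000,000 / 4,280,000⌋ = 59,813,084

59,813,084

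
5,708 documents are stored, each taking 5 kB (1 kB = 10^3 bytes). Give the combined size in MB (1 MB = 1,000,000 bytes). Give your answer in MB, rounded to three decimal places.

Total = 5,708 × 5 kB = 28,540 kB
= 28,540 × 1,000 bytes = 28,540,000 bytes
1 MB = 1,000,000 bytes
28,540,000 / 1,000,000 = 28.540 MB

28.540 MB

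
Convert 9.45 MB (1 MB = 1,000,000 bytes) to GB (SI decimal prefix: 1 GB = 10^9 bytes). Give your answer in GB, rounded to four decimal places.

0.0095 GB

9.45 MB = 9.45 × 10^6 bytes = 9,450,000 bytes
1 GB = 1,000,000,000 bytes
9,450,000 / 1,000,000,000 = 0.0095 GB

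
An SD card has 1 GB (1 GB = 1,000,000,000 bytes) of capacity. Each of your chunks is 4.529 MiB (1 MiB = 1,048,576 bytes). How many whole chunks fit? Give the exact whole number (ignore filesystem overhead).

210

Capacity: 1 GB = 1,000,000,000 bytes
Per item: 4.529 MiB = 4,749,000.704 bytes
⌊1,000,000,000 / 4,749,000.704⌋ = 210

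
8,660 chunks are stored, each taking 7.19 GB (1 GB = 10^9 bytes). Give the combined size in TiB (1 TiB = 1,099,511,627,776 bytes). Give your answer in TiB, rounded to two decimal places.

56.63 TiB

Total = 8,660 × 7.19 GB = 62265.4 GB
= 62265.4 × 1,000,000,000 bytes = 62,265,400,000,000 bytes
1 TiB = 1,099,511,627,776 bytes
62,265,400,000,000 / 1,099,511,627,776 = 56.63 TiB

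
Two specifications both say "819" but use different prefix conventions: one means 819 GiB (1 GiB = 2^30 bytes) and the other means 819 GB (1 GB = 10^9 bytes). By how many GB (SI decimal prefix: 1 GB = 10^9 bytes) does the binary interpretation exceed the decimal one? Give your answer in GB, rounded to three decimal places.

60.395 GB

819 GiB = 819 × 1,073,741,824 = 879,394,553,856 bytes
819 GB = 819 × 1,000,000,000 = 819,000,000,000 bytes
difference = 60,394,553,856 bytes
60,394,553,856 / 1,000,000,000 = 60.395 GB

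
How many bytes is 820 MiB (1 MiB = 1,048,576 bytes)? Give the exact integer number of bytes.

859,832,320 bytes

820 × 1,048,576 = 859,832,320 bytes  (1 MiB = 2^20 bytes)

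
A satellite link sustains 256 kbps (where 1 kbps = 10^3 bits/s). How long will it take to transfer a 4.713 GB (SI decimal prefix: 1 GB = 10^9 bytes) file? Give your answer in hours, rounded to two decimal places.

4.713 GB = 4,713,000,000 bytes = 37,704,000,000 bits
256 kbps = 256,000 bits/s
time = 37,704,000,000 / 256,000 = 147,281.2500 s
147,281.2500 s / 3600 = 40.91 hours

40.91 hours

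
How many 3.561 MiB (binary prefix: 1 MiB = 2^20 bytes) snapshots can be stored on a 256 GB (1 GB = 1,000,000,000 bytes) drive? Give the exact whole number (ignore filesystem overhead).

Capacity: 256 GB = 256,000,000,000 bytes
Per item: 3.561 MiB = 3,733,979.136 bytes
⌊256,000,000,000 / 3,733,979.136⌋ = 68,559

68,559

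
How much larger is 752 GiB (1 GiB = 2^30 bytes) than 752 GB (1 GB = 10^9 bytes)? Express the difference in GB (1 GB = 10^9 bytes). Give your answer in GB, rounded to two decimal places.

752 GiB = 752 × 1,073,741,824 = 807,453,851,648 bytes
752 GB = 752 × 1,000,000,000 = 752,000,000,000 bytes
difference = 55,453,851,648 bytes
55,453,851,648 / 1,000,000,000 = 55.45 GB

55.45 GB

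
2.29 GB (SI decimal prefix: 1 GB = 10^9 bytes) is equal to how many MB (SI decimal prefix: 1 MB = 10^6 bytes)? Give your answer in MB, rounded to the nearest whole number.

2.29 GB = 2.29 × 10^9 bytes = 2,290,000,000 bytes
1 MB = 1,000,000 bytes
2,290,000,000 / 1,000,000 = 2,290 MB

2,290 MB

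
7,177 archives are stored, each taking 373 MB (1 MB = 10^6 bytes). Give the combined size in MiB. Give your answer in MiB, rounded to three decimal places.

Total = 7,177 × 373 MB = 2,677,021 MB
= 2,677,021 × 1,000,000 bytes = 2,677,021,000,000 bytes
1 MiB = 1,048,576 bytes
2,677,021,000,000 / 1,048,576 = 2,553,006.172 MiB

2,553,006.172 MiB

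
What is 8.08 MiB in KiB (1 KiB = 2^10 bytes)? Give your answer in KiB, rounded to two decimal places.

8,273.92 KiB

8.08 MiB = 8.08 × 2^20 bytes = 8,472,494.08 bytes
1 KiB = 1,024 bytes
8,472,494.08 / 1,024 = 8,273.92 KiB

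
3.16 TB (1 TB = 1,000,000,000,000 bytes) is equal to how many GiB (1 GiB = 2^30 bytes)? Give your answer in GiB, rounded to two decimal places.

3.16 TB = 3.16 × 10^12 bytes = 3,160,000,000,000 bytes
1 GiB = 1,073,741,824 bytes
3,160,000,000,000 / 1,073,741,824 = 2,942.98 GiB

2,942.98 GiB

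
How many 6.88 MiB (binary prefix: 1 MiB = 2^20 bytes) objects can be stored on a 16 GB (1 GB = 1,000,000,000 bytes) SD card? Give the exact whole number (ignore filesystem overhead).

Capacity: 16 GB = 16,000,000,000 bytes
Per item: 6.88 MiB = 7,214,202.88 bytes
⌊16,000,000,000 / 7,214,202.88⌋ = 2,217

2,217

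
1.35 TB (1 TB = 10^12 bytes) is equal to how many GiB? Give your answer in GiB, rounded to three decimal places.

1,257.285 GiB

1.35 TB × 1,000,000,000,000 bytes/TB = 1,350,000,000,000 bytes
1 GiB = 2^30 bytes = 1,073,741,824 bytes
1,350,000,000,000 / 1,073,741,824 = 1,257.285 GiB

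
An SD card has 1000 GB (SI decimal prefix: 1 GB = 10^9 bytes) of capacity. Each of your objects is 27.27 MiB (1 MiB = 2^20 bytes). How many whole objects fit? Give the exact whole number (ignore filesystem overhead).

34,971

Capacity: 1000 GB = 1,000,000,000,000 bytes
Per item: 27.27 MiB = 28,594,667.52 bytes
⌊1,000,000,000,000 / 28,594,667.52⌋ = 34,971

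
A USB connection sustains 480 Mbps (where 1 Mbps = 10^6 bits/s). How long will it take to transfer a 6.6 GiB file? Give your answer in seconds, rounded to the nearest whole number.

6.6 GiB = 7,086,696,038.4 bytes = 56,693,568,307.2 bits
480 Mbps = 480,000,000 bits/s
time = 56,693,568,307.2 / 480,000,000 = 118 s

118 seconds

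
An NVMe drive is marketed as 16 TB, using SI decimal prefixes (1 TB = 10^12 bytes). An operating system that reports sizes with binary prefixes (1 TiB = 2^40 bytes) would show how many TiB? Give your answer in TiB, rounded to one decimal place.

16 TB = 16 × 10^12 bytes = 16,000,000,000,000 bytes
1 TiB = 1,099,511,627,776 bytes
16,000,000,000,000 / 1,099,511,627,776 = 14.6 TiB

14.6 TiB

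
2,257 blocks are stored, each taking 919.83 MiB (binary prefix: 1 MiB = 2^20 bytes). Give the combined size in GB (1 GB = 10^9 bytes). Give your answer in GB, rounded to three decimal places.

Total = 2,257 × 919.83 MiB = 2076056.31 MiB
= 2076056.31 × 1,048,576 bytes = 2,176,902,821,314.56 bytes
1 GB = 1,000,000,000 bytes
2,176,902,821,314.56 / 1,000,000,000 = 2,176.903 GB

2,176.903 GB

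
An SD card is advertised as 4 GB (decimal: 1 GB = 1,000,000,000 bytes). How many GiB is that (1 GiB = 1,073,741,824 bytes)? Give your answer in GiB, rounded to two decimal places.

3.73 GiB

4 GB × 1,000,000,000 bytes/GB = 4,000,000,000 bytes
1 GiB = 1,073,741,824 bytes
4,000,000,000 / 1,073,741,824 = 3.73 GiB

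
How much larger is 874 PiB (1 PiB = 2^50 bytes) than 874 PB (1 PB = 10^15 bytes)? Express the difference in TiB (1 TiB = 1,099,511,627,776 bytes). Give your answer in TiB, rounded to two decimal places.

874 PiB = 874 × 1,125,899,906,842,624 = 984,036,518,580,453,376 bytes
874 PB = 874 × 1,000,000,000,000,000 = 874,000,000,000,000,000 bytes
difference = 110,036,518,580,453,376 bytes
110,036,518,580,453,376 / 1,099,511,627,776 = 100,077.63 TiB

100,077.63 TiB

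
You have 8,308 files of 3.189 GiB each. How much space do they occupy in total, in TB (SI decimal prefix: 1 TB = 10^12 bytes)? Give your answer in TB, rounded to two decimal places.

28.45 TB

Total = 8,308 × 3.189 GiB = 26494.212 GiB
= 26494.212 × 1,073,741,824 bytes = 28,447,943,518,322.688 bytes
1 TB = 1,000,000,000,000 bytes
28,447,943,518,322.688 / 1,000,000,000,000 = 28.45 TB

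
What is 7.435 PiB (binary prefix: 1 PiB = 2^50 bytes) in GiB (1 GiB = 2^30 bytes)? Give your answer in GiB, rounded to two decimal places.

7.435 PiB = 7.435 × 2^50 bytes = 8,371,065,807,374,909.44 bytes
1 GiB = 2^30 bytes = 1,073,741,824 bytes
8,371,065,807,374,909.44 / 1,073,741,824 = 7,796,162.56 GiB

7,796,162.56 GiB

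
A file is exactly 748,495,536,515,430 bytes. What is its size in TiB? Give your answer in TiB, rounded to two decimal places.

680.75 TiB

748,495,536,515,430 bytes given.
1 TiB = 1,099,511,627,776 bytes
748,495,536,515,430 / 1,099,511,627,776 = 680.75 TiB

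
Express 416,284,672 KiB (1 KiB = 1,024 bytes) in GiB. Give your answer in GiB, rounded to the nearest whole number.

416,284,672 KiB = 416,284,672 × 2^10 bytes = 426,275,504,128 bytes
1 GiB = 2^30 bytes = 1,073,741,824 bytes
426,275,504,128 / 1,073,741,824 = 397 GiB

397 GiB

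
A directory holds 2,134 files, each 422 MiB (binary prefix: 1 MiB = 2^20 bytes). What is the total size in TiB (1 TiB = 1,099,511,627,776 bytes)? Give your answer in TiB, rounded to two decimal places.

0.86 TiB

Total = 2,134 × 422 MiB = 900,548 MiB
= 900,548 × 1,048,576 bytes = 944,293,019,648 bytes
1 TiB = 1,099,511,627,776 bytes
944,293,019,648 / 1,099,511,627,776 = 0.86 TiB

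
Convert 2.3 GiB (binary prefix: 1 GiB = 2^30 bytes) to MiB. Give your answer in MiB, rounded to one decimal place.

2.3 GiB = 2.3 × 2^30 bytes = 2,469,606,195.2 bytes
1 MiB = 2^20 bytes = 1,048,576 bytes
2,469,606,195.2 / 1,048,576 = 2,355.2 MiB

2,355.2 MiB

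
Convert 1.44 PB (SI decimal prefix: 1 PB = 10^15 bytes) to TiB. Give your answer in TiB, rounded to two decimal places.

1.44 PB × 1,000,000,000,000,000 bytes/PB = 1,440,000,000,000,000 bytes
1 TiB = 2^40 bytes = 1,099,511,627,776 bytes
1,440,000,000,000,000 / 1,099,511,627,776 = 1,309.67 TiB

1,309.67 TiB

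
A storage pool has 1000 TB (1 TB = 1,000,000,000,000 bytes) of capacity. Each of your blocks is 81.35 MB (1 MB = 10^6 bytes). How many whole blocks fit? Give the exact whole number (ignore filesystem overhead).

12,292,562

Capacity: 1000 TB = 1,000,000,000,000,000 bytes
Per item: 81.35 MB = 81,350,000 bytes
⌊1,000,000,000,000,000 / 81,350,000⌋ = 12,292,562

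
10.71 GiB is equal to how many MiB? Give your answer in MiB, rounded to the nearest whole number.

10,967 MiB

10.71 GiB × 1,073,741,824 bytes/GiB = 11,499,774,935.04 bytes
1 MiB = 1,048,576 bytes
11,499,774,935.04 / 1,048,576 = 10,967 MiB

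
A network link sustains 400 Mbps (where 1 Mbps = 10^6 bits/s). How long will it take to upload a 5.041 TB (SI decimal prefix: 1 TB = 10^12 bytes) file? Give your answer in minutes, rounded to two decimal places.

1,680.33 minutes

5.041 TB = 5,041,000,000,000 bytes = 40,328,000,000,000 bits
400 Mbps = 400,000,000 bits/s
time = 40,328,000,000,000 / 400,000,000 = 100,820.000 s
100,820.000 s / 60 = 1,680.33 minutes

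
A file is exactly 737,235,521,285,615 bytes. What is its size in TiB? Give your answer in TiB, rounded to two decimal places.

670.51 TiB

737,235,521,285,615 bytes given.
1 TiB = 1,099,511,627,776 bytes
737,235,521,285,615 / 1,099,511,627,776 = 670.51 TiB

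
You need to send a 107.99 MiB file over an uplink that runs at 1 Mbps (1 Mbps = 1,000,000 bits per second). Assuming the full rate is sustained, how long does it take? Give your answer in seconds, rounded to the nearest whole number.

107.99 MiB = 113,235,722.24 bytes = 905,885,777.92 bits
1 Mbps = 1,000,000 bits/s
time = 905,885,777.92 / 1,000,000 = 906 s

906 seconds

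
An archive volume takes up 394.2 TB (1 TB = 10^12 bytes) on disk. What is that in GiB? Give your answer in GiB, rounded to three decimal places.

394.2 TB × 1,000,000,000,000 bytes/TB = 394,200,000,000,000 bytes
1 GiB = 1,073,741,824 bytes
394,200,000,000,000 / 1,073,741,824 = 367,127.359 GiB

367,127.359 GiB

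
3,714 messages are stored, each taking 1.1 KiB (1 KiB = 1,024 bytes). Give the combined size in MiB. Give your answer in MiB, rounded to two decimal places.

3.99 MiB

Total = 3,714 × 1.1 KiB = 4085.4 KiB
= 4085.4 × 1,024 bytes = 4,183,449.6 bytes
1 MiB = 1,048,576 bytes
4,183,449.6 / 1,048,576 = 3.99 MiB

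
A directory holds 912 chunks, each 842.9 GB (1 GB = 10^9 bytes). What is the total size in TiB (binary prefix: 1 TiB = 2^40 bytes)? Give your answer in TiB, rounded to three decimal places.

Total = 912 × 842.9 GB = 768724.8 GB
= 768724.8 × 1,000,000,000 bytes = 768,724,800,000,000 bytes
1 TiB = 1,099,511,627,776 bytes
768,724,800,000,000 / 1,099,511,627,776 = 699.151 TiB

699.151 TiB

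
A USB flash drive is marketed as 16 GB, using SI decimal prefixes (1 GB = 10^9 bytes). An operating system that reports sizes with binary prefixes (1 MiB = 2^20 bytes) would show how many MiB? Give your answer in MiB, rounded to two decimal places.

15,258.79 MiB

16 GB = 16 × 10^9 bytes = 16,000,000,000 bytes
1 MiB = 2^20 bytes = 1,048,576 bytes
16,000,000,000 / 1,048,576 = 15,258.79 MiB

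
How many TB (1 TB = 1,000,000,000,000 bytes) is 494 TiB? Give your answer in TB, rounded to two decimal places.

543.16 TB

494 TiB × 1,099,511,627,776 bytes/TiB = 543,158,744,121,344 bytes
1 TB = 10^12 bytes = 1,000,000,000,000 bytes
543,158,744,121,344 / 1,000,000,000,000 = 543.16 TB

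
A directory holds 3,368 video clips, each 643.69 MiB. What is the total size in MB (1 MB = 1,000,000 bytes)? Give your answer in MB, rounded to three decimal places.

2,273,258.158 MB

Total = 3,368 × 643.69 MiB = 2167947.92 MiB
= 2167947.92 × 1,048,576 bytes = 2,273,258,158,161.92 bytes
1 MB = 1,000,000 bytes
2,273,258,158,161.92 / 1,000,000 = 2,273,258.158 MB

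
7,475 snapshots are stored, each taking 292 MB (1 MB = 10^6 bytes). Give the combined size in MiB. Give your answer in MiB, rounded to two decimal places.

Total = 7,475 × 292 MB = 2,182,700 MB
= 2,182,700 × 1,000,000 bytes = 2,182,700,000,000 bytes
1 MiB = 1,048,576 bytes
2,182,700,000,000 / 1,048,576 = 2,081,584.93 MiB

2,081,584.93 MiB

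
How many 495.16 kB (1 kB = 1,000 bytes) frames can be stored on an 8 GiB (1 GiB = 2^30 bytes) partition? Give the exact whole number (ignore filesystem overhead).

Capacity: 8 GiB = 8,589,934,592 bytes
Per item: 495.16 kB = 495,160 bytes
⌊8,589,934,592 / 495,160⌋ = 17,347

17,347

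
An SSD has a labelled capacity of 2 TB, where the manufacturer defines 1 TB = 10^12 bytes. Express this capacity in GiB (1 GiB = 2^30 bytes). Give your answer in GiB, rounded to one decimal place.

1,862.6 GiB

2 TB = 2 × 10^12 bytes = 2,000,000,000,000 bytes
1 GiB = 1,073,741,824 bytes
2,000,000,000,000 / 1,073,741,824 = 1,862.6 GiB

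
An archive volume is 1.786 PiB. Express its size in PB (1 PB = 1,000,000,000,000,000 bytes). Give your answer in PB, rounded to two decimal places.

1.786 PiB = 1.786 × 2^50 bytes = 2,010,857,233,620,926.464 bytes
1 PB = 10^15 bytes = 1,000,000,000,000,000 bytes
2,010,857,233,620,926.464 / 1,000,000,000,000,000 = 2.01 PB

2.01 PB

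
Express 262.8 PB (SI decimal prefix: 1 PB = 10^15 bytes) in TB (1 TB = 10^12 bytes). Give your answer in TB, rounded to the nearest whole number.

262,800 TB

262.8 PB = 262.8 × 10^15 bytes = 262,800,000,000,000,000 bytes
1 TB = 1,000,000,000,000 bytes
262,800,000,000,000,000 / 1,000,000,000,000 = 262,800 TB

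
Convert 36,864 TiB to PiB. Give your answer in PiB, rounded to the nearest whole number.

36,864 TiB × 1,099,511,627,776 bytes/TiB = 40,532,396,646,334,464 bytes
1 PiB = 2^50 bytes = 1,125,899,906,842,624 bytes
40,532,396,646,334,464 / 1,125,899,906,842,624 = 36 PiB

36 PiB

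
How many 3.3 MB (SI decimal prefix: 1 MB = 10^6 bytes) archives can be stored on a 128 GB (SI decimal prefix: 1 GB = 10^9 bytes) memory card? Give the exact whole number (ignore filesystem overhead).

Capacity: 128 GB = 128,000,000,000 bytes
Per item: 3.3 MB = 3,300,000 bytes
⌊128,000,000,000 / 3,300,000⌋ = 38,787

38,787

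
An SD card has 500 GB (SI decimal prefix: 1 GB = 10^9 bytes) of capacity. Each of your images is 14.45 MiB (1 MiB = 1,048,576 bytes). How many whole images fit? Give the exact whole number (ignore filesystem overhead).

Capacity: 500 GB = 500,000,000,000 bytes
Per item: 14.45 MiB = 15,151,923.2 bytes
⌊500,000,000,000 / 15,151,923.2⌋ = 32,999

32,999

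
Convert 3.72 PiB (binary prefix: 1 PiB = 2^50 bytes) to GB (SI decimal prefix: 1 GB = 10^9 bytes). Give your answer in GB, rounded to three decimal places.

3.72 PiB = 3.72 × 2^50 bytes = 4,188,347,653,454,561.28 bytes
1 GB = 10^9 bytes = 1,000,000,000 bytes
4,188,347,653,454,561.28 / 1,000,000,000 = 4,188,347.653 GB

4,188,347.653 GB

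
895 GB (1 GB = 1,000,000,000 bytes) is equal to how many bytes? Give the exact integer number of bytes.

895,000,000,000 bytes

895 × 1,000,000,000 = 895,000,000,000 bytes  (1 GB = 10^9 bytes)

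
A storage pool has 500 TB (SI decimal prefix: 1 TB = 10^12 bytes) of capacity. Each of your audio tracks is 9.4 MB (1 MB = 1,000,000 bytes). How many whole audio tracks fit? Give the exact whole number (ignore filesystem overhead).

53,191,489

Capacity: 500 TB = 500,000,000,000,000 bytes
Per item: 9.4 MB = 9,400,000 bytes
⌊500,000,000,000,000 / 9,400,000⌋ = 53,191,489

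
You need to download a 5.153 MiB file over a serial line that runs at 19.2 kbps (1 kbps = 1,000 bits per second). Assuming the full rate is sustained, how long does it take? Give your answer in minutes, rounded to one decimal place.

5.153 MiB = 5,403,312.128 bytes = 43,226,497.024 bits
19.2 kbps = 19,200 bits/s
time = 43,226,497.024 / 19,200 = 2,251.38 s
2,251.38 s / 60 = 37.5 minutes

37.5 minutes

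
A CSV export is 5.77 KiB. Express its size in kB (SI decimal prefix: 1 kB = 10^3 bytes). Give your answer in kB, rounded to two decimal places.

5.91 kB

5.77 KiB = 5.77 × 2^10 bytes = 5,908.48 bytes
1 kB = 1,000 bytes
5,908.48 / 1,000 = 5.91 kB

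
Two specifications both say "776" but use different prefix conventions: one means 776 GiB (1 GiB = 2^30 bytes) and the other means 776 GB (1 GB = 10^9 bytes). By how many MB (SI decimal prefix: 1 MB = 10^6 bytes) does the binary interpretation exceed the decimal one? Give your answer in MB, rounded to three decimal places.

57,223.655 MB

776 GiB = 776 × 1,073,741,824 = 833,223,655,424 bytes
776 GB = 776 × 1,000,000,000 = 776,000,000,000 bytes
difference = 57,223,655,424 bytes
57,223,655,424 / 1,000,000 = 57,223.655 MB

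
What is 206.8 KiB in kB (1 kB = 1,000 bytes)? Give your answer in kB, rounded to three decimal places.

211.763 kB

206.8 KiB = 206.8 × 2^10 bytes = 211,763.2 bytes
1 kB = 1,000 bytes
211,763.2 / 1,000 = 211.763 kB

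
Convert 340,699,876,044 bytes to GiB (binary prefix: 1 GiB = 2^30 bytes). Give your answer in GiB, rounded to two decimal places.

340,699,876,044 bytes given.
1 GiB = 2^30 bytes = 1,073,741,824 bytes
340,699,876,044 / 1,073,741,824 = 317.30 GiB

317.30 GiB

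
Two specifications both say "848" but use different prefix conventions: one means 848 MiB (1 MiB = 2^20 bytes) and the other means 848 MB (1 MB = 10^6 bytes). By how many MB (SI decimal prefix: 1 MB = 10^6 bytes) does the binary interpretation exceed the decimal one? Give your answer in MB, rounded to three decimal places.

848 MiB = 848 × 1,048,576 = 889,192,448 bytes
848 MB = 848 × 1,000,000 = 848,000,000 bytes
difference = 41,192,448 bytes
41,192,448 / 1,000,000 = 41.192 MB

41.192 MB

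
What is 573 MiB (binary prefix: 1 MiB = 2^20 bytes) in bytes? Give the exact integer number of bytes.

600,834,048 bytes

573 × 1,048,576 = 600,834,048 bytes  (1 MiB = 2^20 bytes)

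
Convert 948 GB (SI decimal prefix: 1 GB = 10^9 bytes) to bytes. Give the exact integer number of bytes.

948 × 1,000,000,000 = 948,000,000,000 bytes

948,000,000,000 bytes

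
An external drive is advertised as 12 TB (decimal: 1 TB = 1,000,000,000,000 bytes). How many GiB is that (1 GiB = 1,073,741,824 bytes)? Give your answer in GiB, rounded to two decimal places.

11,175.87 GiB

12 TB × 1,000,000,000,000 bytes/TB = 12,000,000,000,000 bytes
1 GiB = 2^30 bytes = 1,073,741,824 bytes
12,000,000,000,000 / 1,073,741,824 = 11,175.87 GiB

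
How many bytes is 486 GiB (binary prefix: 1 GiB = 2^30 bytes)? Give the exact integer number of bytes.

486 × 1,073,741,824 = 521,838,526,464 bytes

521,838,526,464 bytes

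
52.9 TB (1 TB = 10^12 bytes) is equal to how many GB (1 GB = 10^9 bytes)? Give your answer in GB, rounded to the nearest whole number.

52.9 TB × 1,000,000,000,000 bytes/TB = 52,900,000,000,000 bytes
1 GB = 1,000,000,000 bytes
52,900,000,000,000 / 1,000,000,000 = 52,900 GB

52,900 GB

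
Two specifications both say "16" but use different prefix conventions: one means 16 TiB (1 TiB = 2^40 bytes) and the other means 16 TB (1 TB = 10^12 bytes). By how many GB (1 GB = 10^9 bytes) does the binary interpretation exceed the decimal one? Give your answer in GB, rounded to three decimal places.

1,592.186 GB

16 TiB = 16 × 1,099,511,627,776 = 17,592,186,044,416 bytes
16 TB = 16 × 1,000,000,000,000 = 16,000,000,000,000 bytes
difference = 1,592,186,044,416 bytes
1,592,186,044,416 / 1,000,000,000 = 1,592.186 GB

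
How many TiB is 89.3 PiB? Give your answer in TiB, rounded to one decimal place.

91,443.2 TiB

89.3 PiB × 1,125,899,906,842,624 bytes/PiB = 100,542,861,681,046,323.2 bytes
1 TiB = 1,099,511,627,776 bytes
100,542,861,681,046,323.2 / 1,099,511,627,776 = 91,443.2 TiB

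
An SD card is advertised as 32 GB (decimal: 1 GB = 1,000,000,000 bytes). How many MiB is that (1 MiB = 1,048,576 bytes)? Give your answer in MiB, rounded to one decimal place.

32 GB = 32 × 10^9 bytes = 32,000,000,000 bytes
1 MiB = 2^20 bytes = 1,048,576 bytes
32,000,000,000 / 1,048,576 = 30,517.6 MiB

30,517.6 MiB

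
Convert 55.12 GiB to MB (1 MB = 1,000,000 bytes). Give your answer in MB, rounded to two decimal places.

59,184.65 MB

55.12 GiB = 55.12 × 2^30 bytes = 59,184,649,338.88 bytes
1 MB = 1,000,000 bytes
59,184,649,338.88 / 1,000,000 = 59,184.65 MB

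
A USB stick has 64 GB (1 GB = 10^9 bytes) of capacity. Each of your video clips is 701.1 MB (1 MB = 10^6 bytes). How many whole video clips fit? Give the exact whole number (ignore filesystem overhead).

91

Capacity: 64 GB = 64,000,000,000 bytes
Per item: 701.1 MB = 701,100,000 bytes
⌊64,000,000,000 / 701,100,000⌋ = 91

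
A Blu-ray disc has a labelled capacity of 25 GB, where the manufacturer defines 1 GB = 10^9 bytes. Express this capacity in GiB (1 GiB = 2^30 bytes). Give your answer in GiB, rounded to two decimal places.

25 GB = 25 × 10^9 bytes = 25,000,000,000 bytes
1 GiB = 2^30 bytes = 1,073,741,824 bytes
25,000,000,000 / 1,073,741,824 = 23.28 GiB

23.28 GiB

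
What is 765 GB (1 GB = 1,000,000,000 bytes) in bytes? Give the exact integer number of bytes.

765 × 1,000,000,000 = 765,000,000,000 bytes

765,000,000,000 bytes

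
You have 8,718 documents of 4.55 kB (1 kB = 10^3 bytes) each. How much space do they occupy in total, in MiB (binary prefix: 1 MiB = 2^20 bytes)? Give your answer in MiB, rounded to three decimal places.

37.829 MiB

Total = 8,718 × 4.55 kB = 39666.9 kB
= 39666.9 × 1,000 bytes = 39,666,900 bytes
1 MiB = 1,048,576 bytes
39,666,900 / 1,048,576 = 37.829 MiB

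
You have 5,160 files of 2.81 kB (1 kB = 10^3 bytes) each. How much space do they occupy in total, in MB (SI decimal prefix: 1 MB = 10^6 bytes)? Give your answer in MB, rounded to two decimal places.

14.50 MB

Total = 5,160 × 2.81 kB = 14499.6 kB
= 14499.6 × 1,000 bytes = 14,499,600 bytes
1 MB = 1,000,000 bytes
14,499,600 / 1,000,000 = 14.50 MB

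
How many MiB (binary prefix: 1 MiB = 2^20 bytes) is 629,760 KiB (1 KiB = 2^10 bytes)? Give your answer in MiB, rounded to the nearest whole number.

629,760 KiB × 1,024 bytes/KiB = 644,874,240 bytes
1 MiB = 1,048,576 bytes
644,874,240 / 1,048,576 = 615 MiB

615 MiB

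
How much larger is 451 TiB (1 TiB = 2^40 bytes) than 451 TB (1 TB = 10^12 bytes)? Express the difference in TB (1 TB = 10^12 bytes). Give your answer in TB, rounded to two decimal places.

44.88 TB

451 TiB = 451 × 1,099,511,627,776 = 495,879,744,126,976 bytes
451 TB = 451 × 1,000,000,000,000 = 451,000,000,000,000 bytes
difference = 44,879,744,126,976 bytes
44,879,744,126,976 / 1,000,000,000,000 = 44.88 TB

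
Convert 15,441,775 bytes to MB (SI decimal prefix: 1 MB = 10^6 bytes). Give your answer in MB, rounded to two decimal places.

15,441,775 bytes given.
1 MB = 1,000,000 bytes
15,441,775 / 1,000,000 = 15.44 MB

15.44 MB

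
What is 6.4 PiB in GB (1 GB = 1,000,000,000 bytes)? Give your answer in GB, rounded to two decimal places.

6.4 PiB = 6.4 × 2^50 bytes = 7,205,759,403,792,793.6 bytes
1 GB = 1,000,000,000 bytes
7,205,759,403,792,793.6 / 1,000,000,000 = 7,205,759.40 GB

7,205,759.40 GB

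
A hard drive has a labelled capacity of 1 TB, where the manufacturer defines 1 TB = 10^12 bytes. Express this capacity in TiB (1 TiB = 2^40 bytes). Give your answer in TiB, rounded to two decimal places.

0.91 TiB

1 TB × 1,000,000,000,000 bytes/TB = 1,000,000,000,000 bytes
1 TiB = 2^40 bytes = 1,099,511,627,776 bytes
1,000,000,000,000 / 1,099,511,627,776 = 0.91 TiB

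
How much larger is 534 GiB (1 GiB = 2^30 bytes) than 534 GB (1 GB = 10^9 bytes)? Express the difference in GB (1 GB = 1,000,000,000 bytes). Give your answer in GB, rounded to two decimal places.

534 GiB = 534 × 1,073,741,824 = 573,378,134,016 bytes
534 GB = 534 × 1,000,000,000 = 534,000,000,000 bytes
difference = 39,378,134,016 bytes
39,378,134,016 / 1,000,000,000 = 39.38 GB

39.38 GB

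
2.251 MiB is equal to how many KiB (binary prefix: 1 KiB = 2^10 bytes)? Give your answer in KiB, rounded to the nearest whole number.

2,305 KiB

2.251 MiB = 2.251 × 2^20 bytes = 2,360,344.576 bytes
1 KiB = 1,024 bytes
2,360,344.576 / 1,024 = 2,305 KiB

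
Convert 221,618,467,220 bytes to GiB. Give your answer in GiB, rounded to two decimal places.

206.40 GiB

221,618,467,220 bytes given.
1 GiB = 1,073,741,824 bytes
221,618,467,220 / 1,073,741,824 = 206.40 GiB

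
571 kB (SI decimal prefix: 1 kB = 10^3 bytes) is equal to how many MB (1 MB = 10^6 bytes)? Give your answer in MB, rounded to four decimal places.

0.5710 MB

571 kB = 571 × 10^3 bytes = 571,000 bytes
1 MB = 1,000,000 bytes
571,000 / 1,000,000 = 0.5710 MB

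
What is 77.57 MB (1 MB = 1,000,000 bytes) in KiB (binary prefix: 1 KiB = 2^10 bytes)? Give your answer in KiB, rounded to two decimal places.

75,751.95 KiB

77.57 MB = 77.57 × 10^6 bytes = 77,570,000 bytes
1 KiB = 2^10 bytes = 1,024 bytes
77,570,000 / 1,024 = 75,751.95 KiB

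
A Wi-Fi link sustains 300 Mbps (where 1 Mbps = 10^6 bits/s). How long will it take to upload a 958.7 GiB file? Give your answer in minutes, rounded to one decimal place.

958.7 GiB = 1,029,396,286,668.8 bytes = 8,235,170,293,350.4 bits
300 Mbps = 300,000,000 bits/s
time = 8,235,170,293,350.4 / 300,000,000 = 27,450.57 s
27,450.57 s / 60 = 457.5 minutes

457.5 minutes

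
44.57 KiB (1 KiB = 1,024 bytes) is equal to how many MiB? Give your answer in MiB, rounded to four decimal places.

0.0435 MiB

44.57 KiB × 1,024 bytes/KiB = 45,639.68 bytes
1 MiB = 2^20 bytes = 1,048,576 bytes
45,639.68 / 1,048,576 = 0.0435 MiB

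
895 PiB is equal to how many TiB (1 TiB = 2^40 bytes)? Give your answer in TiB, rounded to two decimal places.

916,480.00 TiB

895 PiB = 895 × 2^50 bytes = 1,007,680,416,624,148,480 bytes
1 TiB = 2^40 bytes = 1,099,511,627,776 bytes
1,007,680,416,624,148,480 / 1,099,511,627,776 = 916,480.00 TiB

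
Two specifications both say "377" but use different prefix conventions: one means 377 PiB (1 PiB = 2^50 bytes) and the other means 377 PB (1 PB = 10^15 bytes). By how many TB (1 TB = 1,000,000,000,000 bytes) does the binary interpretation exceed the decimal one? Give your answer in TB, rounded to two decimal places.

377 PiB = 377 × 1,125,899,906,842,624 = 424,464,264,879,669,248 bytes
377 PB = 377 × 1,000,000,000,000,000 = 377,000,000,000,000,000 bytes
difference = 47,464,264,879,669,248 bytes
47,464,264,879,669,248 / 1,000,000,000,000 = 47,464.26 TB

47,464.26 TB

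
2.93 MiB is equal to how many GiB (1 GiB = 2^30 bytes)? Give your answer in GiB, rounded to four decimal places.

0.0029 GiB

2.93 MiB × 1,048,576 bytes/MiB = 3,072,327.68 bytes
1 GiB = 1,073,741,824 bytes
3,072,327.68 / 1,073,741,824 = 0.0029 GiB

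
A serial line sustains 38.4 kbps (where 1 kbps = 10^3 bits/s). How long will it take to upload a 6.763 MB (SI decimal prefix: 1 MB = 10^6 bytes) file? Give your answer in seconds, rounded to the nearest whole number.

6.763 MB = 6,763,000 bytes = 54,104,000 bits
38.4 kbps = 38,400 bits/s
time = 54,104,000 / 38,400 = 1,409 s

1,409 seconds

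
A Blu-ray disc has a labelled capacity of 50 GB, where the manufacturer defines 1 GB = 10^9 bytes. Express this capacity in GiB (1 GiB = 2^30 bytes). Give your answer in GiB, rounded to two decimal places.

46.57 GiB

50 GB × 1,000,000,000 bytes/GB = 50,000,000,000 bytes
1 GiB = 1,073,741,824 bytes
50,000,000,000 / 1,073,741,824 = 46.57 GiB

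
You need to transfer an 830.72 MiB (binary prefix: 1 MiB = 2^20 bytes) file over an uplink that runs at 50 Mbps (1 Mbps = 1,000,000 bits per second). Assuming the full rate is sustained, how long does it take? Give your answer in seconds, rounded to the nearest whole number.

139 seconds

830.72 MiB = 871,073,054.72 bytes = 6,968,584,437.76 bits
50 Mbps = 50,000,000 bits/s
time = 6,968,584,437.76 / 50,000,000 = 139 s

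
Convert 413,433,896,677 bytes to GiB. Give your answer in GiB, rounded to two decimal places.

385.04 GiB

413,433,896,677 bytes given.
1 GiB = 2^30 bytes = 1,073,741,824 bytes
413,433,896,677 / 1,073,741,824 = 385.04 GiB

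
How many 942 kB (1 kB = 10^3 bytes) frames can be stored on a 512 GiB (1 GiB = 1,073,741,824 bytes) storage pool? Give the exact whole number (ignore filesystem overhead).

Capacity: 512 GiB = 549,755,813,888 bytes
Per item: 942 kB = 942,000 bytes
⌊549,755,813,888 / 942,000⌋ = 583,604

583,604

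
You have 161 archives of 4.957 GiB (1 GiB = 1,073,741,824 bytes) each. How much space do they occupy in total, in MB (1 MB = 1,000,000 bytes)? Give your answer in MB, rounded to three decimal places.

856,928.654 MB

Total = 161 × 4.957 GiB = 798.077 GiB
= 798.077 × 1,073,741,824 bytes = 856,928,653,672.448 bytes
1 MB = 1,000,000 bytes
856,928,653,672.448 / 1,000,000 = 856,928.654 MB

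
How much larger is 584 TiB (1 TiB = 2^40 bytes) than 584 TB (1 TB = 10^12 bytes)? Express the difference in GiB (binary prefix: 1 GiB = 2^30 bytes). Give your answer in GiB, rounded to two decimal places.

584 TiB = 584 × 1,099,511,627,776 = 642,114,790,621,184 bytes
584 TB = 584 × 1,000,000,000,000 = 584,000,000,000,000 bytes
difference = 58,114,790,621,184 bytes
58,114,790,621,184 / 1,073,741,824 = 54,123.62 GiB

54,123.62 GiB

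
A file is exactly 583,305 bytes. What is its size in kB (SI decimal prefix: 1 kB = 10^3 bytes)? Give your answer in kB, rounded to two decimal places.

583,305 bytes given.
1 kB = 1,000 bytes
583,305 / 1,000 = 583.31 kB

583.31 kB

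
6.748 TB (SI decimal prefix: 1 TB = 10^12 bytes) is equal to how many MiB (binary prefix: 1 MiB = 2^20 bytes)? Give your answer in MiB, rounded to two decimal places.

6.748 TB = 6.748 × 10^12 bytes = 6,748,000,000,000 bytes
1 MiB = 1,048,576 bytes
6,748,000,000,000 / 1,048,576 = 6,435,394.29 MiB

6,435,394.29 MiB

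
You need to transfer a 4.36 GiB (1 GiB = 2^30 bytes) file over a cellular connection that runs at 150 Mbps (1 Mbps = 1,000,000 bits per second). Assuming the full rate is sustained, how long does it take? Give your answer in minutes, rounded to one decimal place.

4.2 minutes

4.36 GiB = 4,681,514,352.64 bytes = 37,452,114,821.12 bits
150 Mbps = 150,000,000 bits/s
time = 37,452,114,821.12 / 150,000,000 = 249.68 s
249.68 s / 60 = 4.2 minutes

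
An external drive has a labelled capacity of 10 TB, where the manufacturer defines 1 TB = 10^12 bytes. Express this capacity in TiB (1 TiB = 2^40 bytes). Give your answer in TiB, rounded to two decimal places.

9.09 TiB

10 TB × 1,000,000,000,000 bytes/TB = 10,000,000,000,000 bytes
1 TiB = 2^40 bytes = 1,099,511,627,776 bytes
10,000,000,000,000 / 1,099,511,627,776 = 9.09 TiB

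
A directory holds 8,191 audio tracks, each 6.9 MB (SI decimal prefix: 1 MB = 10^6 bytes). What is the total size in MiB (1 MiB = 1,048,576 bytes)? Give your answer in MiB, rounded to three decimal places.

53,899.670 MiB

Total = 8,191 × 6.9 MB = 56517.9 MB
= 56517.9 × 1,000,000 bytes = 56,517,900,000 bytes
1 MiB = 1,048,576 bytes
56,517,900,000 / 1,048,576 = 53,899.670 MiB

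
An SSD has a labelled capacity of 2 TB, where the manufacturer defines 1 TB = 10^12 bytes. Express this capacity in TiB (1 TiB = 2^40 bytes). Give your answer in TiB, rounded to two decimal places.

1.82 TiB

2 TB = 2 × 10^12 bytes = 2,000,000,000,000 bytes
1 TiB = 1,099,511,627,776 bytes
2,000,000,000,000 / 1,099,511,627,776 = 1.82 TiB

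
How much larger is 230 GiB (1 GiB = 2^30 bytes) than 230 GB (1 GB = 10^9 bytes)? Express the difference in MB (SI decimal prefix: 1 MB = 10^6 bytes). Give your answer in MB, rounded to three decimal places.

16,960.620 MB

230 GiB = 230 × 1,073,741,824 = 246,960,619,520 bytes
230 GB = 230 × 1,000,000,000 = 230,000,000,000 bytes
difference = 16,960,619,520 bytes
16,960,619,520 / 1,000,000 = 16,960.620 MB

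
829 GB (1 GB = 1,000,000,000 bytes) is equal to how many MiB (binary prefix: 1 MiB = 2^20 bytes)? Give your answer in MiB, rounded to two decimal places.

829 GB × 1,000,000,000 bytes/GB = 829,000,000,000 bytes
1 MiB = 2^20 bytes = 1,048,576 bytes
829,000,000,000 / 1,048,576 = 790,596.01 MiB

790,596.01 MiB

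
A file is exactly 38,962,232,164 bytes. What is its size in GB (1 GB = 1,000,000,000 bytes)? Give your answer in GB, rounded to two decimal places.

38.96 GB

38,962,232,164 bytes given.
1 GB = 1,000,000,000 bytes
38,962,232,164 / 1,000,000,000 = 38.96 GB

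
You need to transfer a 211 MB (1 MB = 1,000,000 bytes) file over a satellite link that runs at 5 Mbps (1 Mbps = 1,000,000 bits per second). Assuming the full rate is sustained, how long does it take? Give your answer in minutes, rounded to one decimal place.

5.6 minutes

211 MB = 211,000,000 bytes = 1,688,000,000 bits
5 Mbps = 5,000,000 bits/s
time = 1,688,000,000 / 5,000,000 = 337.60 s
337.60 s / 60 = 5.6 minutes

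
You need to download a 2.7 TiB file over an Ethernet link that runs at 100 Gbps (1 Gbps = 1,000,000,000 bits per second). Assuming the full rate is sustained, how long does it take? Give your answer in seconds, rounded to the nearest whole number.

237 seconds

2.7 TiB = 2,968,681,394,995.2 bytes = 23,749,451,159,961.6 bits
100 Gbps = 100,000,000,000 bits/s
time = 23,749,451,159,961.6 / 100,000,000,000 = 237 s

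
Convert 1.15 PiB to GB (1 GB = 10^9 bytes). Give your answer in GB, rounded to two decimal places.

1,294,784.89 GB

1.15 PiB = 1.15 × 2^50 bytes = 1,294,784,892,869,017.6 bytes
1 GB = 10^9 bytes = 1,000,000,000 bytes
1,294,784,892,869,017.6 / 1,000,000,000 = 1,294,784.89 GB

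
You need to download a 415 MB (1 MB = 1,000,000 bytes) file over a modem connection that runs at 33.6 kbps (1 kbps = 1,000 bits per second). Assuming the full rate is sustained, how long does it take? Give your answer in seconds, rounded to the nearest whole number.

98,810 seconds

415 MB = 415,000,000 bytes = 3,320,000,000 bits
33.6 kbps = 33,600 bits/s
time = 3,320,000,000 / 33,600 = 98,810 s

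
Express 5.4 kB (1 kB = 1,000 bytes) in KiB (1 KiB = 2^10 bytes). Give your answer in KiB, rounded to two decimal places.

5.27 KiB

5.4 kB × 1,000 bytes/kB = 5,400 bytes
1 KiB = 1,024 bytes
5,400 / 1,024 = 5.27 KiB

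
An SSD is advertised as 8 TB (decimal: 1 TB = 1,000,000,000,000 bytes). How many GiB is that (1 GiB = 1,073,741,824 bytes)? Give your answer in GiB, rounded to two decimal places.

8 TB × 1,000,000,000,000 bytes/TB = 8,000,000,000,000 bytes
1 GiB = 2^30 bytes = 1,073,741,824 bytes
8,000,000,000,000 / 1,073,741,824 = 7,450.58 GiB

7,450.58 GiB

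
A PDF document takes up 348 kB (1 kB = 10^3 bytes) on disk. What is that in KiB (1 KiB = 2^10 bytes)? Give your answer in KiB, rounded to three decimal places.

348 kB × 1,000 bytes/kB = 348,000 bytes
1 KiB = 1,024 bytes
348,000 / 1,024 = 339.844 KiB

339.844 KiB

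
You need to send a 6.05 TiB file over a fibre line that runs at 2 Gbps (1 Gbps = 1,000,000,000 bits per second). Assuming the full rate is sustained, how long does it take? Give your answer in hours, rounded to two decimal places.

6.05 TiB = 6,652,045,348,044.8 bytes = 53,216,362,784,358.4 bits
2 Gbps = 2,000,000,000 bits/s
time = 53,216,362,784,358.4 / 2,000,000,000 = 26,608.1814 s
26,608.1814 s / 3600 = 7.39 hours

7.39 hours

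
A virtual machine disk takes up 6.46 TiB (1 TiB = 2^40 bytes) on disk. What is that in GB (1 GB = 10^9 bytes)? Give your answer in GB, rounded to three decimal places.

7,102.845 GB

6.46 TiB × 1,099,511,627,776 bytes/TiB = 7,102,845,115,432.96 bytes
1 GB = 10^9 bytes = 1,000,000,000 bytes
7,102,845,115,432.96 / 1,000,000,000 = 7,102.845 GB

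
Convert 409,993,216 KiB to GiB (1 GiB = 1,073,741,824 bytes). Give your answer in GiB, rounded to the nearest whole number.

391 GiB

409,993,216 KiB × 1,024 bytes/KiB = 419,833,053,184 bytes
1 GiB = 2^30 bytes = 1,073,741,824 bytes
419,833,053,184 / 1,073,741,824 = 391 GiB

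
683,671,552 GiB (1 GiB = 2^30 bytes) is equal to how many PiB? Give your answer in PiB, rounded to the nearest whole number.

652 PiB

683,671,552 GiB = 683,671,552 × 2^30 bytes = 734,086,739,261,390,848 bytes
1 PiB = 2^50 bytes = 1,125,899,906,842,624 bytes
734,086,739,261,390,848 / 1,125,899,906,842,624 = 652 PiB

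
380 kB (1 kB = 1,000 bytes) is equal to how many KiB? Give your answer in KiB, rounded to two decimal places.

380 kB = 380 × 10^3 bytes = 380,000 bytes
1 KiB = 1,024 bytes
380,000 / 1,024 = 371.09 KiB

371.09 KiB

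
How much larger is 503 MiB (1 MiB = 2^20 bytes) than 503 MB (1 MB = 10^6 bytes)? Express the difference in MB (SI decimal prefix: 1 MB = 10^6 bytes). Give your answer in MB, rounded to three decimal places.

24.434 MB

503 MiB = 503 × 1,048,576 = 527,433,728 bytes
503 MB = 503 × 1,000,000 = 503,000,000 bytes
difference = 24,433,728 bytes
24,433,728 / 1,000,000 = 24.434 MB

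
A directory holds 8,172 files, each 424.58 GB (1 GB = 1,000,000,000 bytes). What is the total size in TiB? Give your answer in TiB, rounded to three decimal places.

Total = 8,172 × 424.58 GB = 3469667.76 GB
= 3469667.76 × 1,000,000,000 bytes = 3,469,667,760,000,000 bytes
1 TiB = 1,099,511,627,776 bytes
3,469,667,760,000,000 / 1,099,511,627,776 = 3,155.644 TiB

3,155.644 TiB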